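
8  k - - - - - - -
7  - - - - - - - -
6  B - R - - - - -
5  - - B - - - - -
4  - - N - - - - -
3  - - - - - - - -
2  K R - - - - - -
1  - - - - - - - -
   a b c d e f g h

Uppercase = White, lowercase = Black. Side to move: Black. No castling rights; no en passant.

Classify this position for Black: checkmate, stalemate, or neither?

Black to move; black king on a8.
In check: no.
King squares — a7: attacked by Bc5; b7: attacked by Rb2; b8: attacked by Rb2.
Legal moves for Black: none.
Not in check and no legal moves → stalemate.

stalemate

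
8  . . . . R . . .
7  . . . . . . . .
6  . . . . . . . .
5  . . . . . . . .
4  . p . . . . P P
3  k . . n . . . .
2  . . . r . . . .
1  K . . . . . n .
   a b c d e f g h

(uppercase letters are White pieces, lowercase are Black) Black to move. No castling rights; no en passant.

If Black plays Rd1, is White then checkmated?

After Rd1: white king on a1; in check: yes, from the black rook on d1.
King squares — b1: attacked by Rd1; a2: attacked by Ka3; b2: attacked by Ka3.
White has no legal moves → checkmate.

yes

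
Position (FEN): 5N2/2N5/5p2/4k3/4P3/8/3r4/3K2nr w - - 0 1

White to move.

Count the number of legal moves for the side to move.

White to move; king on d1.
In check: yes, from the black rook on d2.
Legal moves: Kxd2, Ke1, Kc1.
Count: 3.

3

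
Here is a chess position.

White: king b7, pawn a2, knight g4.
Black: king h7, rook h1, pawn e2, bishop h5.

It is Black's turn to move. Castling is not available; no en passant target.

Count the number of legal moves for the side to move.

22

Black to move; king on h7.
In check: no.
Legal moves: Kh8, Kg8, Kg7, Kg6, Be8, Bf7, Bg6, Bxg4, Rh4, Rh3, Rh2, Rg1, Rf1, Re1, Rd1, Rc1, Rb1+, Ra1, e1=Q, e1=R, e1=B, e1=N.
Count: 22.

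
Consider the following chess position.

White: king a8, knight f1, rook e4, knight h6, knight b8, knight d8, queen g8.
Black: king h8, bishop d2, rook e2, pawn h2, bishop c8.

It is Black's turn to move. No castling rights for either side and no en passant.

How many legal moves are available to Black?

0

Black to move; king on h8.
In check: yes, from the white queen on g8.
Legal moves: none.
Count: 0.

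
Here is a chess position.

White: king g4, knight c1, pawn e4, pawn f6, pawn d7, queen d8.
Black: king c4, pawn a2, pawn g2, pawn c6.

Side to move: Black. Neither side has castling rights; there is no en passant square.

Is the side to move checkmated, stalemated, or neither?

Black to move; black king on c4.
In check: no.
Legal moves for Black: Kc5, Kb5, Kd4, Kb4, Kc3, c5, g1=Q+, g1=R+, g1=B, g1=N, a1=Q, a1=R, a1=B, a1=N.
Black has 14 legal moves and is not in check → neither.

neither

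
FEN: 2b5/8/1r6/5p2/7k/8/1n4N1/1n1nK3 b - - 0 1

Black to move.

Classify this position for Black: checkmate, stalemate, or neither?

Black to move; black king on h4.
In check: yes, from the white knight on g2.
Legal moves for Black: Kh5, Kg5, Kg4, Kh3, Kg3.
Black is in check but has 5 legal moves → neither.

neither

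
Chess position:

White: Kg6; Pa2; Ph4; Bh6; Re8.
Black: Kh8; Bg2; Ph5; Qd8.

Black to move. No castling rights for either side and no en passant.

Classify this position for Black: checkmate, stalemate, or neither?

neither

Black to move; black king on h8.
In check: yes, from the white rook on e8.
Legal moves for Black: Qxe8+.
Black is in check but has 1 legal move → neither.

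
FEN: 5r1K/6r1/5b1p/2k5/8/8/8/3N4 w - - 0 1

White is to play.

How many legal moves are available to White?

0

White to move; king on h8.
In check: yes, from the black rook on f8.
Legal moves: none.
Count: 0.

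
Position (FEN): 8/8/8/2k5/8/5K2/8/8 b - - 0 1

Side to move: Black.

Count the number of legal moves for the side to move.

8

Black to move; king on c5.
In check: no.
Legal moves: Kd6, Kc6, Kb6, Kd5, Kb5, Kd4, Kc4, Kb4.
Count: 8.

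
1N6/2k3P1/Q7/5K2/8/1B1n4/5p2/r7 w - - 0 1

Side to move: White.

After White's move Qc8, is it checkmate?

no

After Qc8: black king on c7; in check: yes, from the white queen on c8.
Black has 3 legal replies: Kxc8, Kd6, Kb6.
In check but a legal move exists → not checkmate.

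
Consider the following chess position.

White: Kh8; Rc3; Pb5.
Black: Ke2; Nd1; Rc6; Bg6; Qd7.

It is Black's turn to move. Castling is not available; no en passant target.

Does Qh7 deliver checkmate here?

yes

After Qh7: white king on h8; in check: yes, from the black queen on h7.
King squares — g7: attacked by Qh7; h7: attacked by Bg6; g8: attacked by Qh7.
White has no legal moves → checkmate.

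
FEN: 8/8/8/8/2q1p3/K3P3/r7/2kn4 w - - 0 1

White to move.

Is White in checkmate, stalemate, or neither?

White to move; white king on a3.
In check: yes, from the black rook on a2.
King squares — a2: attacked by Qc4; b2: attacked by Kc1; b3: attacked by Qc4; a4: attacked by Ra2; b4: attacked by Qc4.
Legal moves for White: none.
In check with no legal moves → checkmate.

checkmate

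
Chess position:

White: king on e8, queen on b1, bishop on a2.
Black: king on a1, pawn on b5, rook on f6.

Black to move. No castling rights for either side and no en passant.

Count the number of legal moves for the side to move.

0

Black to move; king on a1.
In check: yes, from the white queen on b1.
Legal moves: none.
Count: 0.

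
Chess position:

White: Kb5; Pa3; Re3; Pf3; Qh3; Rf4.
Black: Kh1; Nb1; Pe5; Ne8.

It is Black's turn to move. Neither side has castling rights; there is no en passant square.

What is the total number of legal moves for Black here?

Black to move; king on h1.
In check: yes, from the white queen on h3.
Legal moves: Kg1.
Count: 1.

1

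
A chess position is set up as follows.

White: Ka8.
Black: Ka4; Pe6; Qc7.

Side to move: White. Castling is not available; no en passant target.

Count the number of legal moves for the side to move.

0

White to move; king on a8.
In check: no.
Legal moves: none.
Count: 0.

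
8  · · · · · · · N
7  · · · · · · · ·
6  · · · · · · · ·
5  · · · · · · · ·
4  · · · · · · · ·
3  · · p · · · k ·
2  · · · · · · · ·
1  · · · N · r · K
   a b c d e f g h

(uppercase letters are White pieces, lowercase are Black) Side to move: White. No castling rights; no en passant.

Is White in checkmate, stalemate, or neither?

checkmate

White to move; white king on h1.
In check: yes, from the black rook on f1.
King squares — g1: attacked by Rf1; g2: attacked by Kg3; h2: attacked by Kg3.
Legal moves for White: none.
In check with no legal moves → checkmate.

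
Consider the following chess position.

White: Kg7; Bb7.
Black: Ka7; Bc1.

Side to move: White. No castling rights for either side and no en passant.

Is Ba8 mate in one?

After Ba8: black king on a7; in check: no.
Black is not in check, so this cannot be checkmate.

no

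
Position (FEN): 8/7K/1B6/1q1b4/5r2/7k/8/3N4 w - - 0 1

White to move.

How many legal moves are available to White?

White to move; king on h7.
In check: no.
Legal moves: Kh8, Kg7, Kh6, Kg6, Bd8, Bc7, Ba7, Bc5, Ba5, Bd4, Be3, Bf2, Bg1, Ne3, Nc3, Nf2+, Nb2.
Count: 17.

17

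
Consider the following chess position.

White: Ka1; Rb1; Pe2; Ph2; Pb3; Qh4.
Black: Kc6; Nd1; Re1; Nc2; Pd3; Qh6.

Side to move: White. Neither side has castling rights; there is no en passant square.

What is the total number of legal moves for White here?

White to move; king on a1.
In check: yes, from the black knight on c2.
Legal moves: Ka2.
Count: 1.

1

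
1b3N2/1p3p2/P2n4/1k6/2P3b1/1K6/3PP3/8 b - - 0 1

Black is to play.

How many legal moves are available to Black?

Black to move; king on b5.
In check: yes, from the white pawn on c4.
Legal moves: Kc6, Kb6, Kxa6, Kc5, Ka5, Nxc4.
Count: 6.

6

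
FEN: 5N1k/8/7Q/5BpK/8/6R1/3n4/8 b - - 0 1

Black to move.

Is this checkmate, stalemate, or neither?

neither

Black to move; black king on h8.
In check: yes, from the white queen on h6.
King squares — g7: attacked by Qh6; h7: attacked by Bf5; g8: available.
Legal moves for Black: Kg8.
Black is in check but has 1 legal move → neither.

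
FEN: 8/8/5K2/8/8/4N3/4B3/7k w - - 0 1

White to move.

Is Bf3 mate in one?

no

After Bf3: black king on h1; in check: yes, from the white bishop on f3.
Black has 2 legal replies: Kh2, Kg1.
In check but a legal move exists → not checkmate.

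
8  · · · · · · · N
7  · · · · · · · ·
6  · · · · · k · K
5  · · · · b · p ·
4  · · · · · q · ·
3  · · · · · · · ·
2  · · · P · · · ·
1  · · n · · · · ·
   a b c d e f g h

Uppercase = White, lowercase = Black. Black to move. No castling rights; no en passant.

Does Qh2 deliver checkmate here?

After Qh2: white king on h6; in check: yes, from the black queen on h2.
King squares — g5: attacked by Kf6; h5: attacked by Qh2; g6: attacked by Kf6; g7: attacked by Kf6; h7: attacked by Qh2.
White has no legal moves → checkmate.

yes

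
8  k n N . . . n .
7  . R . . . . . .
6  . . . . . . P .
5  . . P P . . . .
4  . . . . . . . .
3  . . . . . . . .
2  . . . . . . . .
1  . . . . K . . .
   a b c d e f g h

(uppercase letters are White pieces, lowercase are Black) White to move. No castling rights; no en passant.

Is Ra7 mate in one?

After Ra7: black king on a8; in check: yes, from the white rook on a7.
King squares — a7: attacked by Nc8; b7: attacked by Ra7; b8: own knight.
Black has no legal moves → checkmate.

yes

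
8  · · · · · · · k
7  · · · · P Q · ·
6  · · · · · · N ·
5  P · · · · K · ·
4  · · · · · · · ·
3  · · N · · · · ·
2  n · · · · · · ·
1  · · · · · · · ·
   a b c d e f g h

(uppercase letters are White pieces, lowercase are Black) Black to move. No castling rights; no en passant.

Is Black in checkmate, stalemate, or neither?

Black to move; black king on h8.
In check: yes, from the white knight on g6.
King squares — g7: attacked by Qf7; h7: attacked by Qf7; g8: attacked by Qf7.
Legal moves for Black: none.
In check with no legal moves → checkmate.

checkmate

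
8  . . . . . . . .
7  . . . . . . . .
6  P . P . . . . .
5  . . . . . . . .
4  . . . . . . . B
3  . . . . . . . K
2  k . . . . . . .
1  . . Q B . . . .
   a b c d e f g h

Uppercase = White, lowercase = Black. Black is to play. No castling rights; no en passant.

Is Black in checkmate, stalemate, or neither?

stalemate

Black to move; black king on a2.
In check: no.
King squares — a1: attacked by Qc1; b1: attacked by Qc1; b2: attacked by Qc1; a3: attacked by Qc1; b3: attacked by Bd1.
Legal moves for Black: none.
Not in check and no legal moves → stalemate.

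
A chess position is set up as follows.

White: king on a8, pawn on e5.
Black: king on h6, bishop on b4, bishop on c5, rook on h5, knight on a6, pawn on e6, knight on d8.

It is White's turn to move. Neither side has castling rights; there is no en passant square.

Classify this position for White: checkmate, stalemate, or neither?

White to move; white king on a8.
In check: no.
King squares — a7: attacked by Bc5; b7: attacked by Nd8; b8: attacked by Na6.
Legal moves for White: none.
Not in check and no legal moves → stalemate.

stalemate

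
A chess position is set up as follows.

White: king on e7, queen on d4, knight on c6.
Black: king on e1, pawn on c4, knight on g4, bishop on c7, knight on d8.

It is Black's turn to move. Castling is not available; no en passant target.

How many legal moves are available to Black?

Black to move; king on e1.
In check: no.
Legal moves: Nf7, Nb7, Ne6, Nxc6+, Bb8, Bd6+, Bb6, Be5, Ba5, Bf4, Bg3, Bh2, Nh6, Nf6, Ne5, Ne3, Nh2, Nf2, Ke2, Kf1, c3.
Count: 21.

21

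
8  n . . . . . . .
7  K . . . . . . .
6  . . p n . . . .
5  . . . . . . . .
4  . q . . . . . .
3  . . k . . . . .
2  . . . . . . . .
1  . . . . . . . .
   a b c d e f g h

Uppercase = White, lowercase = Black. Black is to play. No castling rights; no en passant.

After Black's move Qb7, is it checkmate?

After Qb7: white king on a7; in check: yes, from the black queen on b7.
King squares — a6: attacked by Qb7; b6: attacked by Qb7; b7: attacked by Nd6; a8: attacked by Qb7; b8: attacked by Qb7.
White has no legal moves → checkmate.

yes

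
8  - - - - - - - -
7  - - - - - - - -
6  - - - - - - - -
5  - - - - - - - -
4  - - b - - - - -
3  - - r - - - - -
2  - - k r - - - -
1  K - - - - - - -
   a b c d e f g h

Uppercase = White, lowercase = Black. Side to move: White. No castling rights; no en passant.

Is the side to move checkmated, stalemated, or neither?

stalemate

White to move; white king on a1.
In check: no.
King squares — b1: attacked by Kc2; a2: attacked by Bc4; b2: attacked by Kc2.
Legal moves for White: none.
Not in check and no legal moves → stalemate.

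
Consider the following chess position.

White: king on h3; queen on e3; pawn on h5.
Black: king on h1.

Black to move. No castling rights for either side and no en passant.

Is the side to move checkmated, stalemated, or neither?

Black to move; black king on h1.
In check: no.
King squares — g1: attacked by Qe3; g2: attacked by Kh3; h2: attacked by Kh3.
Legal moves for Black: none.
Not in check and no legal moves → stalemate.

stalemate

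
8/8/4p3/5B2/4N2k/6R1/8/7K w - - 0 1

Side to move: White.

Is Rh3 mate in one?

yes

After Rh3: black king on h4; in check: yes, from the white rook on h3.
King squares — g3: attacked by Rh3; h3: attacked by Bf5; g4: attacked by Bf5; g5: attacked by Ne4; h5: attacked by Rh3.
Black has no legal moves → checkmate.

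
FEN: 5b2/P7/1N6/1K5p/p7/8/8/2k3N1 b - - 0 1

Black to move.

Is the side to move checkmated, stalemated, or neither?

neither

Black to move; black king on c1.
In check: no.
Legal moves for Black: Bg7, Be7, Bh6, Bd6, Bc5, Bb4, Ba3, Kd2, Kc2, Kb2, Kd1, Kb1, h4, a3.
Black has 14 legal moves and is not in check → neither.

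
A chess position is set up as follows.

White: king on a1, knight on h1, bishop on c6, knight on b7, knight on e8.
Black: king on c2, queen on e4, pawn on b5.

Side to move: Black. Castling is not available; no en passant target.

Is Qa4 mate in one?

yes

After Qa4: white king on a1; in check: yes, from the black queen on a4.
King squares — b1: attacked by Kc2; a2: attacked by Qa4; b2: attacked by Kc2.
White has no legal moves → checkmate.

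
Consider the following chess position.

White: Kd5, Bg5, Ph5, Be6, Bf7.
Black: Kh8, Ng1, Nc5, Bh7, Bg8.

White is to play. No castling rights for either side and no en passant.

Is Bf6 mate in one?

After Bf6: black king on h8; in check: yes, from the white bishop on f6.
King squares — g7: attacked by Bf6; h7: own bishop; g8: own bishop.
Black has no legal moves → checkmate.

yes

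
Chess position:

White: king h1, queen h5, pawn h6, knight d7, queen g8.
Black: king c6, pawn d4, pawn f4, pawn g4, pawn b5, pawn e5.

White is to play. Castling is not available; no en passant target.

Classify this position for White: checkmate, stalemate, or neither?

White to move; white king on h1.
In check: no.
Legal moves for White include: Qh8, Qf8, Qge8, Qd8, Qc8+, Qb8, Qa8+, Qh7, Qg7, Qgf7, Qgg6+, Qe6+, Qgg5, Qd5+, Qgxg4, Qc4+, Qb3, Qa2, ... (list truncated; more exist).
White has legal moves and is not in check → neither.

neither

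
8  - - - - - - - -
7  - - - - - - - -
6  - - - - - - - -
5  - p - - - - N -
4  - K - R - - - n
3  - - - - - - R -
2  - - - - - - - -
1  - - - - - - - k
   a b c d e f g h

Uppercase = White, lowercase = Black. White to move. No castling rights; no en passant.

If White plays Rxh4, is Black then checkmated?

yes

After Rxh4: black king on h1; in check: yes, from the white rook on h4.
King squares — g1: attacked by Rg3; g2: attacked by Rg3; h2: attacked by Rh4.
Black has no legal moves → checkmate.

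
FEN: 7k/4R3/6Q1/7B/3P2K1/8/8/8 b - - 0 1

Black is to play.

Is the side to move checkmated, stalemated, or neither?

Black to move; black king on h8.
In check: no.
King squares — g7: attacked by Qg6; h7: attacked by Qg6; g8: attacked by Qg6.
Legal moves for Black: none.
Not in check and no legal moves → stalemate.

stalemate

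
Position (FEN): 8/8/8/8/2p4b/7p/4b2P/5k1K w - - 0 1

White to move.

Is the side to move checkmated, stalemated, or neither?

stalemate

White to move; white king on h1.
In check: no.
King squares — g1: attacked by Kf1; g2: attacked by Kf1; h2: own pawn.
Legal moves for White: none.
Not in check and no legal moves → stalemate.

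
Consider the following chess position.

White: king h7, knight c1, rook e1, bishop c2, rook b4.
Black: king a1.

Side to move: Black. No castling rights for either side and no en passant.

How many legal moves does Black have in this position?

0

Black to move; king on a1.
In check: no.
Legal moves: none.
Count: 0.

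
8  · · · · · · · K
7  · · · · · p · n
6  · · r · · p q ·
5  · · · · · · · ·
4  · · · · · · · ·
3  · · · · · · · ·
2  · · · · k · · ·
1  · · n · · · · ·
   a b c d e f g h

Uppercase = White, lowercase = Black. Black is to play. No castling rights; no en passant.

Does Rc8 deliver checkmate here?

yes

After Rc8: white king on h8; in check: yes, from the black rook on c8.
King squares — g7: attacked by Qg6; h7: attacked by Qg6; g8: attacked by Qg6.
White has no legal moves → checkmate.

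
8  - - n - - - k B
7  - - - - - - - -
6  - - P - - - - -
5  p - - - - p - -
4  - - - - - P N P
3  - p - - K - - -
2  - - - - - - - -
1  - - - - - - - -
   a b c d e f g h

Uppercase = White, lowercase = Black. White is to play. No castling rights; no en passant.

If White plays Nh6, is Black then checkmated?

no

After Nh6: black king on g8; in check: yes, from the white knight on h6.
Black has 3 legal replies: Kxh8, Kf8, Kh7.
In check but a legal move exists → not checkmate.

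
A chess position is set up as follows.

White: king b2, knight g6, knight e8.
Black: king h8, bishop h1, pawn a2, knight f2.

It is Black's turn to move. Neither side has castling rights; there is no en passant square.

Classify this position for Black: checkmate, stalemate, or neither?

neither

Black to move; black king on h8.
In check: yes, from the white knight on g6.
Legal moves for Black: Kg8, Kh7.
Black is in check but has 2 legal moves → neither.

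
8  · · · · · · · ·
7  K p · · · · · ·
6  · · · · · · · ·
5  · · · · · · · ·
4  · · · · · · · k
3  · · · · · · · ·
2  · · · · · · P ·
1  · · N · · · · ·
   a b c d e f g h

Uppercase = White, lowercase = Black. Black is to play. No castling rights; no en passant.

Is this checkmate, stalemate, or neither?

Black to move; black king on h4.
In check: no.
Legal moves for Black: Kh5, Kg5, Kg4, Kg3, b6, b5.
Black has 6 legal moves and is not in check → neither.

neither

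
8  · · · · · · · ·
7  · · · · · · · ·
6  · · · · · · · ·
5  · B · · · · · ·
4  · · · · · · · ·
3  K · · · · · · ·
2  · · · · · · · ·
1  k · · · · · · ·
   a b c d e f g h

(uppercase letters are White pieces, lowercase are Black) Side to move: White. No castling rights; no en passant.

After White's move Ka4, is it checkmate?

no

After Ka4: black king on a1; in check: no.
Black is not in check, so this cannot be checkmate.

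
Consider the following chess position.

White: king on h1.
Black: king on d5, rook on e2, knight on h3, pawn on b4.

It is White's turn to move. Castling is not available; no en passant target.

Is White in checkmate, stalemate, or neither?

White to move; white king on h1.
In check: no.
King squares — g1: attacked by Nh3; g2: attacked by Re2; h2: attacked by Re2.
Legal moves for White: none.
Not in check and no legal moves → stalemate.

stalemate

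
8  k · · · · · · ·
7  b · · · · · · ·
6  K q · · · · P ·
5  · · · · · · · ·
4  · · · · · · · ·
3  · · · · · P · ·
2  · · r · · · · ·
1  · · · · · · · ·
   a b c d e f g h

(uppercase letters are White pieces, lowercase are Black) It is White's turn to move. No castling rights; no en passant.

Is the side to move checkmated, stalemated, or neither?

checkmate

White to move; white king on a6.
In check: yes, from the black queen on b6.
King squares — a5: attacked by Qb6; b5: attacked by Qb6; b6: attacked by Ba7; a7: attacked by Qb6; b7: attacked by Qb6.
Legal moves for White: none.
In check with no legal moves → checkmate.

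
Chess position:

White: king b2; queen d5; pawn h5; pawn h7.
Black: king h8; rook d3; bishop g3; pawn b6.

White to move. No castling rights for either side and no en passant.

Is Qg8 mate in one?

yes

After Qg8: black king on h8; in check: yes, from the white queen on g8.
King squares — g7: attacked by Qg8; h7: attacked by Qg8; g8: attacked by Ph7.
Black has no legal moves → checkmate.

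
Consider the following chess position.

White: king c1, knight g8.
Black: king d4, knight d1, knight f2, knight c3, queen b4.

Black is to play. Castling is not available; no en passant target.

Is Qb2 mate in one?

yes

After Qb2: white king on c1; in check: yes, from the black queen on b2.
King squares — b1: attacked by Qb2; d1: attacked by Nf2; b2: attacked by Nd1; c2: attacked by Qb2; d2: attacked by Qb2.
White has no legal moves → checkmate.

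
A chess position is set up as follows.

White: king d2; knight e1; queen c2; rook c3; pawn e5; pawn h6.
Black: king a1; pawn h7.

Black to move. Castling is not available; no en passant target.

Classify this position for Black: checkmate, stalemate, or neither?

Black to move; black king on a1.
In check: no.
King squares — b1: attacked by Qc2; a2: attacked by Qc2; b2: attacked by Qc2.
Legal moves for Black: none.
Not in check and no legal moves → stalemate.

stalemate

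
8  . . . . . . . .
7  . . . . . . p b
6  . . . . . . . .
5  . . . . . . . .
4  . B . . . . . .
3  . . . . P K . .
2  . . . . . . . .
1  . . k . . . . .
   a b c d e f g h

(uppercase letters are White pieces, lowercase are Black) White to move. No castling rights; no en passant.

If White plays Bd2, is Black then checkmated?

After Bd2: black king on c1; in check: yes, from the white bishop on d2.
Black has 5 legal replies: Kxd2, Kc2, Kb2, Kd1, Kb1.
In check but a legal move exists → not checkmate.

no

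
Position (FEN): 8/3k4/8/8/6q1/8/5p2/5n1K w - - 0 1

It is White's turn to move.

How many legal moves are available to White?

White to move; king on h1.
In check: no.
Legal moves: none.
Count: 0.

0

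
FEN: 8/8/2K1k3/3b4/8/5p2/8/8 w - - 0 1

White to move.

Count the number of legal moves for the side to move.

4

White to move; king on c6.
In check: yes, from the black bishop on d5.
Legal moves: Kc7, Kb6, Kc5, Kb5.
Count: 4.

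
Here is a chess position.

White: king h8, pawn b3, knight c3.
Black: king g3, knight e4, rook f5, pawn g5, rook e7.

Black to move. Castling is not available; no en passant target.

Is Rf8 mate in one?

yes

After Rf8: white king on h8; in check: yes, from the black rook on f8.
King squares — g7: attacked by Re7; h7: attacked by Re7; g8: attacked by Rf8.
White has no legal moves → checkmate.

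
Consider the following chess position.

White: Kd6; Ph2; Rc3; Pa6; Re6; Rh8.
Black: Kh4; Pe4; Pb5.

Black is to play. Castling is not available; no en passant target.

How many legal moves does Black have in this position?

2

Black to move; king on h4.
In check: yes, from the white rook on h8.
Legal moves: Kg5, Kg4.
Count: 2.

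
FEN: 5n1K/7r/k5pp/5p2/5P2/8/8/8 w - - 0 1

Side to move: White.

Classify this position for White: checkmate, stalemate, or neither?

neither

White to move; white king on h8.
In check: yes, from the black rook on h7.
Legal moves for White: Kg8.
White is in check but has 1 legal move → neither.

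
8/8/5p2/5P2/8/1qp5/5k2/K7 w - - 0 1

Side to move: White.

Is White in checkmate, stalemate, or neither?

White to move; white king on a1.
In check: no.
King squares — b1: attacked by Qb3; a2: attacked by Qb3; b2: attacked by Qb3.
Legal moves for White: none.
Not in check and no legal moves → stalemate.

stalemate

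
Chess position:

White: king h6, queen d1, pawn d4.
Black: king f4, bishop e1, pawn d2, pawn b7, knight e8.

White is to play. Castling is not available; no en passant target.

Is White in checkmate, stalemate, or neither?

White to move; white king on h6.
In check: no.
Legal moves for White: Kh7, Kg6, Kh5, Qh5, Qg4+, Qa4, Qf3+, Qb3, Qe2, Qxd2+, Qc2, Qxe1, Qc1, Qb1, Qa1, d5.
White has 16 legal moves and is not in check → neither.

neither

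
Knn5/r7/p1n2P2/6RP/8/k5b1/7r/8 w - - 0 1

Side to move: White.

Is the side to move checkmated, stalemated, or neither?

White to move; white king on a8.
In check: yes, from the black rook on a7.
King squares — a7: attacked by Nc6; b7: attacked by Ra7; b8: attacked by Bg3.
Legal moves for White: none.
In check with no legal moves → checkmate.

checkmate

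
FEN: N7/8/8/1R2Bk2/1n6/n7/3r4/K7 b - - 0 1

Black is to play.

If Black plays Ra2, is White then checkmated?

After Ra2: white king on a1; in check: yes, from the black rook on a2.
King squares — b1: attacked by Na3; a2: attacked by Nb4; b2: attacked by Ra2.
White has no legal moves → checkmate.

yes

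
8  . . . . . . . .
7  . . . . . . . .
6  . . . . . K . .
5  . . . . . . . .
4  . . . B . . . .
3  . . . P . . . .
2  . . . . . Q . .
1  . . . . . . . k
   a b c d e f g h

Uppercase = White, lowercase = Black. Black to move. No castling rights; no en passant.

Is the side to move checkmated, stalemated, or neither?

Black to move; black king on h1.
In check: no.
King squares — g1: attacked by Qf2; g2: attacked by Qf2; h2: attacked by Qf2.
Legal moves for Black: none.
Not in check and no legal moves → stalemate.

stalemate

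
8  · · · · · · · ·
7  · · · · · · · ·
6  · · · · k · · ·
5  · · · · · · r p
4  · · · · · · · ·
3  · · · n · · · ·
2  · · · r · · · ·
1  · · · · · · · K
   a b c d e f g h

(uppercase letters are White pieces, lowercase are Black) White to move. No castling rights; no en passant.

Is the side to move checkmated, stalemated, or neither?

White to move; white king on h1.
In check: no.
King squares — g1: attacked by Rg5; g2: attacked by Rd2; h2: attacked by Rd2.
Legal moves for White: none.
Not in check and no legal moves → stalemate.

stalemate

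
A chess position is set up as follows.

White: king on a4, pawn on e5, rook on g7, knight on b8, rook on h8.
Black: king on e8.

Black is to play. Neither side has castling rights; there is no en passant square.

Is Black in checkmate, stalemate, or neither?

Black to move; black king on e8.
In check: yes, from the white rook on h8.
King squares — d7: attacked by Rg7; e7: attacked by Rg7; f7: attacked by Rg7; d8: attacked by Rh8; f8: attacked by Rh8.
Legal moves for Black: none.
In check with no legal moves → checkmate.

checkmate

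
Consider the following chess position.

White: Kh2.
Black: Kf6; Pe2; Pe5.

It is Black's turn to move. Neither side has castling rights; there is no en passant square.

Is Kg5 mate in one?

After Kg5: white king on h2; in check: no.
White is not in check, so this cannot be checkmate.

no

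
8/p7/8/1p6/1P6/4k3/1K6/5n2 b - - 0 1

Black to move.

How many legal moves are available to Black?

13

Black to move; king on e3.
In check: no.
Legal moves: Kf4, Ke4, Kd4, Kf3, Kd3, Kf2, Ke2, Kd2, Ng3, Nh2, Nd2, a6, a5.
Count: 13.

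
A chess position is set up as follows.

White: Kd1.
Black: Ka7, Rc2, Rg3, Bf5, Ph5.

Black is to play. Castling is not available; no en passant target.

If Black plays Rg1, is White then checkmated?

After Rg1: white king on d1; in check: yes, from the black rook on g1.
King squares — c1: attacked by Rg1; e1: attacked by Rg1; c2: attacked by Bf5; d2: attacked by Rc2; e2: attacked by Rc2.
White has no legal moves → checkmate.

yes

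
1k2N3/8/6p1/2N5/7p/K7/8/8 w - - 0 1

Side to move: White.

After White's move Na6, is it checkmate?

After Na6: black king on b8; in check: yes, from the white knight on a6.
Black has 4 legal replies: Kc8, Ka8, Kb7, Ka7.
In check but a legal move exists → not checkmate.

no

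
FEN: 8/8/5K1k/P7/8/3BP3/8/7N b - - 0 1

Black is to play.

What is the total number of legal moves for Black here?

Black to move; king on h6.
In check: no.
Legal moves: Kh5.
Count: 1.

1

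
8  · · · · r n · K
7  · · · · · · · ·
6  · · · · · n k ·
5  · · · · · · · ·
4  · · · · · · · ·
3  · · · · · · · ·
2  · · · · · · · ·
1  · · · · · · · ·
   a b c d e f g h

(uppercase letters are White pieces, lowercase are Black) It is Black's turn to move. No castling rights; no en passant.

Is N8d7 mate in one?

yes

After N8d7: white king on h8; in check: yes, from the black rook on e8.
King squares — g7: attacked by Kg6; h7: attacked by Nf6; g8: attacked by Nf6.
White has no legal moves → checkmate.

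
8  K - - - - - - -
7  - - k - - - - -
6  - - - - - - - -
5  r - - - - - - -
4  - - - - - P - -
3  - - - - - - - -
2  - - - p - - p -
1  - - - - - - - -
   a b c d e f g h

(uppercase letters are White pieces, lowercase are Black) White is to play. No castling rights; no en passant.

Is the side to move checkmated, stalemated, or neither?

White to move; white king on a8.
In check: yes, from the black rook on a5.
King squares — a7: attacked by Ra5; b7: attacked by Kc7; b8: attacked by Kc7.
Legal moves for White: none.
In check with no legal moves → checkmate.

checkmate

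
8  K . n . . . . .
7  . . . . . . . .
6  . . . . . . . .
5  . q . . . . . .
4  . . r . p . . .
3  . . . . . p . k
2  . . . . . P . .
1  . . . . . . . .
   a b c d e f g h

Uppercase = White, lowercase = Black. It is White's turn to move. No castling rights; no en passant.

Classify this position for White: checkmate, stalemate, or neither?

White to move; white king on a8.
In check: no.
King squares — a7: attacked by Nc8; b7: attacked by Qb5; b8: attacked by Qb5.
Legal moves for White: none.
Not in check and no legal moves → stalemate.

stalemate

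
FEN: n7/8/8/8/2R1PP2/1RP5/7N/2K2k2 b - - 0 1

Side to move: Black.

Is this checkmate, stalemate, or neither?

Black to move; black king on f1.
In check: yes, from the white knight on h2.
Legal moves for Black: Kg2, Kf2, Ke2, Kg1, Ke1.
Black is in check but has 5 legal moves → neither.

neither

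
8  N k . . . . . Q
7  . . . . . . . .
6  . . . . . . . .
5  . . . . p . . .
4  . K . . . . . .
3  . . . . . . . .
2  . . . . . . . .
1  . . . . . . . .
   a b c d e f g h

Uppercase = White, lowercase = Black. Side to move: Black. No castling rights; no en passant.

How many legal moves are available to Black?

Black to move; king on b8.
In check: yes, from the white queen on h8.
Legal moves: Kb7, Ka7.
Count: 2.

2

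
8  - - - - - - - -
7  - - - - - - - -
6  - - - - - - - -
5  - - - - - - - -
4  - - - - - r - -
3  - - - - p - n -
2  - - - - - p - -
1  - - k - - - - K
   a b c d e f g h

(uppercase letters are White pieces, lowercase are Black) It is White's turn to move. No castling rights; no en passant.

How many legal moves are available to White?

2

White to move; king on h1.
In check: yes, from the black knight on g3.
Legal moves: Kh2, Kg2.
Count: 2.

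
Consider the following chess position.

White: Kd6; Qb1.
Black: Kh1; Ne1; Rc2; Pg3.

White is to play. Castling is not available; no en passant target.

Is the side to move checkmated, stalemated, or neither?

neither

White to move; white king on d6.
In check: no.
Legal moves for White: Ke7, Kd7, Ke6, Ke5, Kd5, Qb8, Qb7+, Qb6, Qb5, Qb4, Qb3, Qxc2, Qb2, Qa2, Qxe1+, Qd1, Qc1, Qa1.
White has 18 legal moves and is not in check → neither.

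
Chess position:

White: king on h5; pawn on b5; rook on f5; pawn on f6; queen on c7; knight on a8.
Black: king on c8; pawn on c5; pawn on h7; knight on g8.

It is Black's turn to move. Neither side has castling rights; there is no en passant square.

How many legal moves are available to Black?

Black to move; king on c8.
In check: yes, from the white queen on c7.
Legal moves: none.
Count: 0.

0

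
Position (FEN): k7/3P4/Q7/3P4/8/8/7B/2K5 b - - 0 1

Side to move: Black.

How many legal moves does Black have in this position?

0

Black to move; king on a8.
In check: yes, from the white queen on a6.
Legal moves: none.
Count: 0.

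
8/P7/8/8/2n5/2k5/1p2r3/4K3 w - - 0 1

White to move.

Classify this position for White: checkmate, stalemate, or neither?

White to move; white king on e1.
In check: yes, from the black rook on e2.
Legal moves for White: Kxe2, Kf1, Kd1.
White is in check but has 3 legal moves → neither.

neither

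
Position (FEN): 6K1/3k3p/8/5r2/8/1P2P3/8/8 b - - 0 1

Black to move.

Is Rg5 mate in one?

no

After Rg5: white king on g8; in check: yes, from the black rook on g5.
White has 4 legal replies: Kh8, Kf8, Kxh7, Kf7.
In check but a legal move exists → not checkmate.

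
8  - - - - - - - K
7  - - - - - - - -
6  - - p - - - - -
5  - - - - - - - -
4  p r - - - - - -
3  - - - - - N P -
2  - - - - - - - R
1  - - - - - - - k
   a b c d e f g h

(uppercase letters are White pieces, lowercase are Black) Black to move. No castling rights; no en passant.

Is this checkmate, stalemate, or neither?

Black to move; black king on h1.
In check: yes, from the white rook on h2.
King squares — g1: attacked by Nf3; g2: attacked by Rh2; h2: attacked by Nf3.
Legal moves for Black: none.
In check with no legal moves → checkmate.

checkmate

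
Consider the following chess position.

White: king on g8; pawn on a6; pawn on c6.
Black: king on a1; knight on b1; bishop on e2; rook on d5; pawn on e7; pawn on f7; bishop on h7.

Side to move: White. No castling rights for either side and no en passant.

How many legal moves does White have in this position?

5

White to move; king on g8.
In check: yes, from the black bishop on h7.
Legal moves: Kh8, Kf8, Kxh7, Kg7, Kxf7.
Count: 5.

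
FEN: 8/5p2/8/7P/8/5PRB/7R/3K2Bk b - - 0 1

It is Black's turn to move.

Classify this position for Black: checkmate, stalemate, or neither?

checkmate

Black to move; black king on h1.
In check: yes, from the white rook on h2.
King squares — g1: attacked by Rg3; g2: attacked by Rh2; h2: attacked by Bg1.
Legal moves for Black: none.
In check with no legal moves → checkmate.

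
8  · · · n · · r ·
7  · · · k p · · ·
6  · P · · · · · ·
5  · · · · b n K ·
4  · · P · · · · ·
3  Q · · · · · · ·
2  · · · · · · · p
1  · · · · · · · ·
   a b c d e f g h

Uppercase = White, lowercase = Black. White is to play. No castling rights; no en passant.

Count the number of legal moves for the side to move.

White to move; king on g5.
In check: yes, from the black rook on g8.
Legal moves: Kh5, Kxf5.
Count: 2.

2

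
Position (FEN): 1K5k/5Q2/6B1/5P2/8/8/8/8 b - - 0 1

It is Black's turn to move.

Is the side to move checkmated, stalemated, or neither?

stalemate

Black to move; black king on h8.
In check: no.
King squares — g7: attacked by Qf7; h7: attacked by Bg6; g8: attacked by Qf7.
Legal moves for Black: none.
Not in check and no legal moves → stalemate.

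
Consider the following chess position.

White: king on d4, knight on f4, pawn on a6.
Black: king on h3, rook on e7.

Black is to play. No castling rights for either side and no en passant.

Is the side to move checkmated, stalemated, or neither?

neither

Black to move; black king on h3.
In check: yes, from the white knight on f4.
King squares — g2: attacked by Nf4; h2: available; g3: available; g4: available; h4: available.
Legal moves for Black: Kh4, Kg4, Kg3, Kh2.
Black is in check but has 4 legal moves → neither.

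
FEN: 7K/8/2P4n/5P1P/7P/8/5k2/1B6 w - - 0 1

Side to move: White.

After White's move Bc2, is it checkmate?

no

After Bc2: black king on f2; in check: no.
Black is not in check, so this cannot be checkmate.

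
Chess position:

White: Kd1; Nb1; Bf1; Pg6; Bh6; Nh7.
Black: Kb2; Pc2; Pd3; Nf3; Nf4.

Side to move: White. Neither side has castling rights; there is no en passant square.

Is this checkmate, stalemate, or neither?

checkmate

White to move; white king on d1.
In check: yes, from the black pawn on c2.
King squares — c1: attacked by Kb2; e1: attacked by Nf3; c2: attacked by Kb2; d2: attacked by Nf3; e2: attacked by Pd3.
Legal moves for White: none.
In check with no legal moves → checkmate.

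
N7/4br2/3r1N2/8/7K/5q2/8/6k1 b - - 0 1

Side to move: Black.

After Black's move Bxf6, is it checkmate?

yes

After Bxf6: white king on h4; in check: yes, from the black bishop on f6.
King squares — g3: attacked by Qf3; h3: attacked by Qf3; g4: attacked by Qf3; g5: attacked by Bf6; h5: attacked by Qf3.
White has no legal moves → checkmate.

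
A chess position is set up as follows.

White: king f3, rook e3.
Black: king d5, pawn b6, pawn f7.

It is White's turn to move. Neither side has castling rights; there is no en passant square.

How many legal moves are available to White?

17

White to move; king on f3.
In check: no.
Legal moves: Kg4, Kf4, Kg3, Kg2, Kf2, Ke2, Re8, Re7, Re6, Re5+, Re4, Rd3+, Rc3, Rb3, Ra3, Re2, Re1.
Count: 17.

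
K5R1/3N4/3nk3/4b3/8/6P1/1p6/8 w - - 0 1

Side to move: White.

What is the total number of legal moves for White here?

19

White to move; king on a8.
In check: no.
Legal moves: Rh8, Rf8, Re8+, Rd8, Rc8, Rb8, Rg7, Rg6+, Rg5, Rg4, Kb8, Ka7, Nf8+, Nb8, Nf6, Nb6, Nxe5, Nc5+, g4.
Count: 19.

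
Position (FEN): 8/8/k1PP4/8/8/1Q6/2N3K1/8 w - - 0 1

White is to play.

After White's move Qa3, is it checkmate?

no

After Qa3: black king on a6; in check: yes, from the white queen on a3.
Black has 2 legal replies: Kb6, Kb5.
In check but a legal move exists → not checkmate.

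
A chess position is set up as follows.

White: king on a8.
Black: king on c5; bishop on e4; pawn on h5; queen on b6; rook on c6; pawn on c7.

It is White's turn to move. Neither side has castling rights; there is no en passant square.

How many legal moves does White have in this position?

0

White to move; king on a8.
In check: no.
Legal moves: none.
Count: 0.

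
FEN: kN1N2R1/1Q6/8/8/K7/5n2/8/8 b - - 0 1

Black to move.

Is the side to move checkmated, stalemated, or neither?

checkmate

Black to move; black king on a8.
In check: yes, from the white queen on b7.
King squares — a7: attacked by Qb7; b7: attacked by Nd8; b8: attacked by Qb7.
Legal moves for Black: none.
In check with no legal moves → checkmate.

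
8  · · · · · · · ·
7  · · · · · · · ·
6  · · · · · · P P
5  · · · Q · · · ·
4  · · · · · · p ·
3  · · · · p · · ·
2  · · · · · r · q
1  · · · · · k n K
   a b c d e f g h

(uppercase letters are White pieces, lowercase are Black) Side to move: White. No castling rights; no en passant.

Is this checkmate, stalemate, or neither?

White to move; white king on h1.
In check: yes, from the black queen on h2.
King squares — g1: attacked by Kf1; g2: attacked by Kf1; h2: attacked by Rf2.
Legal moves for White: none.
In check with no legal moves → checkmate.

checkmate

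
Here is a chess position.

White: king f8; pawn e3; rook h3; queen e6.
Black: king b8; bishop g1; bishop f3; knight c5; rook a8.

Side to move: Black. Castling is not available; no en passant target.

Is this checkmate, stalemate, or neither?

Black to move; black king on b8.
In check: no.
Legal moves for Black include: Kc7+, Kb7+, Ka7+, Ra7, Ra6, Ra5, Ra4, Ra3, Ra2, Ra1, Nd7+, Nb7, Nxe6+, Na6, Ne4, Na4, Nd3, Nb3, ... (list truncated; more exist).
Black has legal moves and is not in check → neither.

neither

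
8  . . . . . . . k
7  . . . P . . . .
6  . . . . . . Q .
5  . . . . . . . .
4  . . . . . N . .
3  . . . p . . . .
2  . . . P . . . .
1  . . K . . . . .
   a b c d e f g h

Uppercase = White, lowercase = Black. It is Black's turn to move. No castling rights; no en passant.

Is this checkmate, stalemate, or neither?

stalemate

Black to move; black king on h8.
In check: no.
King squares — g7: attacked by Qg6; h7: attacked by Qg6; g8: attacked by Qg6.
Legal moves for Black: none.
Not in check and no legal moves → stalemate.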